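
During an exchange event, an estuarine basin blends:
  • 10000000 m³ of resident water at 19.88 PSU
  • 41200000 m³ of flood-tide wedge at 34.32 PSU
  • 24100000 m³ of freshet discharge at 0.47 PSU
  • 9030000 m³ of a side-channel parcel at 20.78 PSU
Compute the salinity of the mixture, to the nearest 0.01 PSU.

Mass of salt is conserved:
salt = 10,000,000×19.88 + 41,200,000×34.32 + 24,100,000×0.47 + 9,030,000×20.78 = 198,800,000 + 1,413,984,000 + 11,327,000 + 187,643,400 = 1,811,754,400
volume = 10,000,000 + 41,200,000 + 24,100,000 + 9,030,000 = 84,330,000 m³
S = 1,811,754,400 / 84,330,000 = 21.4841 PSU

21.48 PSU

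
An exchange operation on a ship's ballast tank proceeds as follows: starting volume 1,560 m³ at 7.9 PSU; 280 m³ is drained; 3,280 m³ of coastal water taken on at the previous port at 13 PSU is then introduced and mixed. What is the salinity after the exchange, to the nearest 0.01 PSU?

Remaining after removal: 1,280 m³ at 7.9 PSU (salt = 10,112)
After addition: salt = 10,112 + 3,280×13 = 52,752; volume = 4,560 m³
S = 52,752 / 4,560 = 11.5684 PSU

11.57 PSU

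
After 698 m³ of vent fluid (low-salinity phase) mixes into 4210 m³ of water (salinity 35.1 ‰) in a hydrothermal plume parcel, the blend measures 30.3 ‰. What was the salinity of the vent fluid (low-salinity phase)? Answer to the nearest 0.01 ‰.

1.35 ‰

Salt balance: 4,210×35.1 + 698×S = 4,908×30.3
147,771 + 698·S = 148,712.4
S = (148,712.4 − 147,771) / 698 = 1.3487 ‰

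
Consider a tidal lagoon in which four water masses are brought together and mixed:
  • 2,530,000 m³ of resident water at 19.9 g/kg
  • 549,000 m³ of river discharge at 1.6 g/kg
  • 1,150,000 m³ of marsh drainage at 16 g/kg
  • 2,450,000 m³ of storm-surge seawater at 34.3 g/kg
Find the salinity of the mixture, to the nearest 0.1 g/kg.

23.0 g/kg

Total salt / total volume:
salt = 2,530,000×19.9 + 549,000×1.6 + 1,150,000×16 + 2,450,000×34.3 = 50,347,000 + 878,400 + 18,400,000 + 84,035,000 = 153,660,400
volume = 2,530,000 + 549,000 + 1,150,000 + 2,450,000 = 6,679,000 m³
S = 153,660,400 / 6,679,000 = 23.006 g/kg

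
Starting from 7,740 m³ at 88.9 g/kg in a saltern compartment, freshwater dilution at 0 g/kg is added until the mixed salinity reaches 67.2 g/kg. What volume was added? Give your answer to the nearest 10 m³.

2500 m³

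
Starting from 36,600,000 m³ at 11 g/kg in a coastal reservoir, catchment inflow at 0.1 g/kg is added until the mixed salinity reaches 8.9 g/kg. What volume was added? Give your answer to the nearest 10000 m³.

Salt balance: 36,600,000×11 + V×0.1 = (36,600,000+V)×8.9
402,600,000 + 0.1V = 325,740,000 + 8.9V
76,860,000 = 8.8V
V = 8,734,090.91 m³

8730000 m³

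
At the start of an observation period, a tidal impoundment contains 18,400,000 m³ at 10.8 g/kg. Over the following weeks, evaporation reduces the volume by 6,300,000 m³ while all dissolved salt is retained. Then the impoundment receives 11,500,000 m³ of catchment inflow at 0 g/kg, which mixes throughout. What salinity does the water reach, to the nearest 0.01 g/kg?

8.42 g/kg

After evaporation: salt = 18,400,000×10.8 = 198,720,000; volume = 18,400,000 − 6,300,000 = 12,100,000 m³
After mixing: salt = 198,720,000 + 11,500,000×0 = 198,720,000; volume = 12,100,000 + 11,500,000 = 23,600,000 m³
S = 198,720,000 / 23,600,000 = 8.4203 g/kg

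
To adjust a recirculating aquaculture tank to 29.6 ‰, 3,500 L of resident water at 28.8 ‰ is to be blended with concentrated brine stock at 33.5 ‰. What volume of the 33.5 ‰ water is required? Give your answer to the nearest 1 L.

Salt balance: 3,500×28.8 + V×33.5 = (3,500+V)×29.6
100,800 + 33.5V = 103,600 + 29.6V
2,800 = 3.9V
V = 717.95 L

718 L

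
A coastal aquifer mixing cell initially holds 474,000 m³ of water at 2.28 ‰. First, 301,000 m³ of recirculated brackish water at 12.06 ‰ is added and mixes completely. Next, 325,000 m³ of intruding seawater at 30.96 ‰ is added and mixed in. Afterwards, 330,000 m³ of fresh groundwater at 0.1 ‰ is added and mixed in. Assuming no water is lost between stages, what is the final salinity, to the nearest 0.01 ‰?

10.35 ‰

Salt balance:
Initial salt = 474,000×2.28 = 1,080,720
After stage 1: salt = 1,080,720 + 301,000×12.06 = 4,710,780; volume = 775,000 m³; S = 6.078 ‰
After stage 2: salt = 4,710,780 + 325,000×30.96 = 14,772,780; volume = 1,100,000 m³; S = 13.43 ‰
After stage 3: salt = 14,772,780 + 330,000×0.1 = 14,805,780; volume = 1,430,000 m³
S = 14,805,780 / 1,430,000 = 10.3537 ‰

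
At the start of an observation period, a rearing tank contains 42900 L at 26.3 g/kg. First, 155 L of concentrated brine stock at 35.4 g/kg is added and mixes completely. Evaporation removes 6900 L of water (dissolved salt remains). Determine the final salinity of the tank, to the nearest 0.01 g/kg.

31.36 g/kg

After mixing: salt = 42,900×26.3 + 155×35.4 = 1,133,757; volume = 43,055 L
After evaporation: salt unchanged = 1,133,757; volume = 43,055 − 6,900 = 36,155 L
S = 1,133,757 / 36,155 = 31.3582 g/kg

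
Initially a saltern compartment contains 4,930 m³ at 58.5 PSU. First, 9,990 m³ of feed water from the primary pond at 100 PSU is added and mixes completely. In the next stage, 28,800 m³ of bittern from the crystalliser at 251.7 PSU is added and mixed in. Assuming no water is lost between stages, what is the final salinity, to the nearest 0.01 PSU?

Weighted by volume,
Initial salt = 4,930×58.5 = 288,405
After stage 1: salt = 288,405 + 9,990×100 = 1,287,405; volume = 14,920 m³; S = 86.287 PSU
After stage 2: salt = 1,287,405 + 28,800×251.7 = 8,536,365; volume = 43,720 m³
S = 8,536,365 / 43,720 = 195.2508 PSU

195.25 PSU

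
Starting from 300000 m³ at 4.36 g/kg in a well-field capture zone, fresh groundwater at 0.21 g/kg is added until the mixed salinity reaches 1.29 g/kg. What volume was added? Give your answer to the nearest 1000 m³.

Salt balance: 300,000×4.36 + V×0.21 = (300,000+V)×1.29
1,308,000 + 0.21V = 387,000 + 1.29V
921,000 = 1.08V
V = 852,777.78 m³

853000 m³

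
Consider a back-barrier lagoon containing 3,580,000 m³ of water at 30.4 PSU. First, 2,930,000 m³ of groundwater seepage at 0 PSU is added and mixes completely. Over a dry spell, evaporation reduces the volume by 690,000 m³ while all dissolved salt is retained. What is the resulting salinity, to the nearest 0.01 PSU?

18.70 PSU

After mixing: salt = 3,580,000×30.4 + 2,930,000×0 = 108,832,000; volume = 6,510,000 m³
After evaporation: salt unchanged = 108,832,000; volume = 6,510,000 − 690,000 = 5,820,000 m³
S = 108,832,000 / 5,820,000 = 18.6997 PSU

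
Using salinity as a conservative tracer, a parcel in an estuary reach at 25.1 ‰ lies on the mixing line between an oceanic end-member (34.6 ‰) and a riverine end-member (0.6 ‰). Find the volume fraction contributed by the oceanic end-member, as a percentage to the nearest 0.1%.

72.1%

Let g be the oceanic fraction. Salt balance per unit volume:
g×34.6 + (1−g)×0.6 = 25.1
g = (25.1 − 0.6) / (34.6 − 0.6) = 24.5/34 = 0.7206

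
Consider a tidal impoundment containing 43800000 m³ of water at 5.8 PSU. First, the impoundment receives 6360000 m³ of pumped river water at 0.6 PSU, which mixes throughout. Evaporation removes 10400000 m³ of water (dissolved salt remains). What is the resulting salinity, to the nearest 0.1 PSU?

After mixing: salt = 43,800,000×5.8 + 6,360,000×0.6 = 257,856,000; volume = 50,160,000 m³
After evaporation: salt unchanged = 257,856,000; volume = 50,160,000 − 10,400,000 = 39,760,000 m³
S = 257,856,000 / 39,760,000 = 6.4853 PSU

6.5 PSU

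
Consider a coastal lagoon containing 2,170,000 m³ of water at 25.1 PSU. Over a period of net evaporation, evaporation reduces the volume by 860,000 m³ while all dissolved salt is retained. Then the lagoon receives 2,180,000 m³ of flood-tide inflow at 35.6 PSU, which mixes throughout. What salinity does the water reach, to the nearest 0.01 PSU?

37.84 PSU

After evaporation: salt = 2,170,000×25.1 = 54,467,000; volume = 2,170,000 − 860,000 = 1,310,000 m³
After mixing: salt = 54,467,000 + 2,180,000×35.6 = 132,075,000; volume = 1,310,000 + 2,180,000 = 3,490,000 m³
S = 132,075,000 / 3,490,000 = 37.8438 PSU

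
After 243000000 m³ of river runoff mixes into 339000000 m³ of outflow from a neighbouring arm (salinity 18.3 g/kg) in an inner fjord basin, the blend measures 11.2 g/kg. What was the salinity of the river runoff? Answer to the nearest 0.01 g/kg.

Salt balance: 339,000,000×18.3 + 243,000,000×S = 582,000,000×11.2
6,203,700,000 + 243,000,000·S = 6,518,400,000
S = (6,518,400,000 − 6,203,700,000) / 243,000,000 = 1.2951 g/kg

1.30 g/kg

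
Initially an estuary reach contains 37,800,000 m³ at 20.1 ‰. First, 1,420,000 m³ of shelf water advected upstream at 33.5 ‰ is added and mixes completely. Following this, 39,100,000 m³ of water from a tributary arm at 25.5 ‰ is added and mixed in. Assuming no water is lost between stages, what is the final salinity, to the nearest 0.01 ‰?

23.04 ‰

Mass of salt is conserved:
Initial salt = 37,800,000×20.1 = 759,780,000
After stage 1: salt = 759,780,000 + 1,420,000×33.5 = 807,350,000; volume = 39,220,000 m³; S = 20.585 ‰
After stage 2: salt = 807,350,000 + 39,100,000×25.5 = 1,804,400,000; volume = 78,320,000 m³
S = 1,804,400,000 / 78,320,000 = 23.0388 ‰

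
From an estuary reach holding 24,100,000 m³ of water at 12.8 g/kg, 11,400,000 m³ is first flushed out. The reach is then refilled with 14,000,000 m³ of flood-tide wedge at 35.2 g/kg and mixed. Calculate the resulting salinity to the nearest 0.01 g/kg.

24.55 g/kg

Remaining after removal: 12,700,000 m³ at 12.8 g/kg (salt = 162,560,000)
After addition: salt = 162,560,000 + 14,000,000×35.2 = 655,360,000; volume = 26,700,000 m³
S = 655,360,000 / 26,700,000 = 24.5453 g/kg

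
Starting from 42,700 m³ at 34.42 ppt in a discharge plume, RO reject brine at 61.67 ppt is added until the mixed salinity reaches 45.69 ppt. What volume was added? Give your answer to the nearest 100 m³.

30100 m³

Salt balance: 42,700×34.42 + V×61.67 = (42,700+V)×45.69
1,469,734 + 61.67V = 1,950,963 + 45.69V
481,229 = 15.98V
V = 30,114.46 m³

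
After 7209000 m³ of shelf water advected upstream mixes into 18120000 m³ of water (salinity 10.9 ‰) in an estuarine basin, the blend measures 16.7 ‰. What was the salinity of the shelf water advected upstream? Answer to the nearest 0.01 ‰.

Salt balance: 18,120,000×10.9 + 7,209,000×S = 25,329,000×16.7
197,508,000 + 7,209,000·S = 422,994,300
S = (422,994,300 − 197,508,000) / 7,209,000 = 31.2784 ‰

31.28 ‰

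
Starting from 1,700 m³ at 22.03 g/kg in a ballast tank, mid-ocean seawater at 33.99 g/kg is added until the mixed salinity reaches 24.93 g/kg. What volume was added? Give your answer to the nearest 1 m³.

544 m³

Salt balance: 1,700×22.03 + V×33.99 = (1,700+V)×24.93
37,451 + 33.99V = 42,381 + 24.93V
4,930 = 9.06V
V = 544.15 m³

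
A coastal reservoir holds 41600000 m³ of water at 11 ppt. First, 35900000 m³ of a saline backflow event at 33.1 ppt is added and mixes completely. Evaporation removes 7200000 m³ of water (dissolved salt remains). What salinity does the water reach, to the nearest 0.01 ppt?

After mixing: salt = 41,600,000×11 + 35,900,000×33.1 = 1,645,890,000; volume = 77,500,000 m³
After evaporation: salt unchanged = 1,645,890,000; volume = 77,500,000 − 7,200,000 = 70,300,000 m³
S = 1,645,890,000 / 70,300,000 = 23.4124 ppt

23.41 ppt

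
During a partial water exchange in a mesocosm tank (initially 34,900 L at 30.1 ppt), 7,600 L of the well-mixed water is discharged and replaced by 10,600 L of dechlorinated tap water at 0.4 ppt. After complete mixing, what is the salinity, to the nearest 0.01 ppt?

21.79 ppt

Remaining after removal: 27,300 L at 30.1 ppt (salt = 821,730)
After addition: salt = 821,730 + 10,600×0.4 = 825,970; volume = 37,900 L
S = 825,970 / 37,900 = 21.7934 ppt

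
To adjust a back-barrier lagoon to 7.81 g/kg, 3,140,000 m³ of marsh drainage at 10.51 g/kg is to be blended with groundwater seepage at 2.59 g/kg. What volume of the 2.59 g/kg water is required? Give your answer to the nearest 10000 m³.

1620000 m³

Salt balance: 3,140,000×10.51 + V×2.59 = (3,140,000+V)×7.81
33,001,400 + 2.59V = 24,523,400 + 7.81V
8,478,000 = 5.22V
V = 1,624,137.93 m³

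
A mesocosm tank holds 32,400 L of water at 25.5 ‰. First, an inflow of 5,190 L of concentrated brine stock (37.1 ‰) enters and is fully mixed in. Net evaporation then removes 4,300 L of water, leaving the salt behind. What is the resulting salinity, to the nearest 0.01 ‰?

After mixing: salt = 32,400×25.5 + 5,190×37.1 = 1,018,749; volume = 37,590 L
After evaporation: salt unchanged = 1,018,749; volume = 37,590 − 4,300 = 33,290 L
S = 1,018,749 / 33,290 = 30.6023 ‰

30.60 ‰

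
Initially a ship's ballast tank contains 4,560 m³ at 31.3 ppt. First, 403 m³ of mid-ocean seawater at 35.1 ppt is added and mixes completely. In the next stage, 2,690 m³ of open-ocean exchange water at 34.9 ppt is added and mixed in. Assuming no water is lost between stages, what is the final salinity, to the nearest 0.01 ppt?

32.77 ppt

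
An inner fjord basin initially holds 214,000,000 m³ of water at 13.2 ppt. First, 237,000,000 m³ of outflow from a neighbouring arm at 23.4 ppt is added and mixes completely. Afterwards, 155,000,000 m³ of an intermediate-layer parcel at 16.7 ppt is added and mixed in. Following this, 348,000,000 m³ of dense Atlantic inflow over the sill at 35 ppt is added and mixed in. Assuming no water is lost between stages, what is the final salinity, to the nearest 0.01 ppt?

24.25 ppt

By conservation of dissolved salt,
Initial salt = 214,000,000×13.2 = 2,824,800,000
After stage 1: salt = 2,824,800,000 + 237,000,000×23.4 = 8,370,600,000; volume = 451,000,000 m³; S = 18.56 ppt
After stage 2: salt = 8,370,600,000 + 155,000,000×16.7 = 10,959,100,000; volume = 606,000,000 m³; S = 18.084 ppt
After stage 3: salt = 10,959,100,000 + 348,000,000×35 = 23,139,100,000; volume = 954,000,000 m³
S = 23,139,100,000 / 954,000,000 = 24.2548 ppt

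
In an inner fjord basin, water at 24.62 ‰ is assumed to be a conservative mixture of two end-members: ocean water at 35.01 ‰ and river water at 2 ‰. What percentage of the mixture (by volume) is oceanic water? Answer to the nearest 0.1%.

68.5%

Let g be the oceanic fraction. Salt balance per unit volume:
g×35.01 + (1−g)×2 = 24.62
g = (24.62 − 2) / (35.01 − 2) = 22.62/33.01 = 0.6852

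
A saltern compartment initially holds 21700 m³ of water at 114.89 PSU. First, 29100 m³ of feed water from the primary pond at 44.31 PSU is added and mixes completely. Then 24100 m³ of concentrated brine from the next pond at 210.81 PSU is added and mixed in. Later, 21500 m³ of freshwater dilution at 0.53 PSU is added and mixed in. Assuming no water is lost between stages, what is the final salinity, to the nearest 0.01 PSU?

92.06 PSU

Conserving salt mass:
Initial salt = 21,700×114.89 = 2,493,113
After stage 1: salt = 2,493,113 + 29,100×44.31 = 3,782,534; volume = 50,800 m³; S = 74.459 PSU
After stage 2: salt = 3,782,534 + 24,100×210.81 = 8,863,055; volume = 74,900 m³; S = 118.332 PSU
After stage 3: salt = 8,863,055 + 21,500×0.53 = 8,874,450; volume = 96,400 m³
S = 8,874,450 / 96,400 = 92.0586 PSU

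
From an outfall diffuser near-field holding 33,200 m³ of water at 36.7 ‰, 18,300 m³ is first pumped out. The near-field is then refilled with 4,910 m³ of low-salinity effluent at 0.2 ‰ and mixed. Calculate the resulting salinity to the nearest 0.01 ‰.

27.65 ‰

Remaining after removal: 14,900 m³ at 36.7 ‰ (salt = 546,830)
After addition: salt = 546,830 + 4,910×0.2 = 547,812; volume = 19,810 m³
S = 547,812 / 19,810 = 27.6533 ‰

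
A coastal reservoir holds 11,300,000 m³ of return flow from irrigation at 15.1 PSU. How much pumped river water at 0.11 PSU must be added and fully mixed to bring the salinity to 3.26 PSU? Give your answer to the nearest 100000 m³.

42500000 m³

Salt balance: 11,300,000×15.1 + V×0.11 = (11,300,000+V)×3.26
170,630,000 + 0.11V = 36,838,000 + 3.26V
133,792,000 = 3.15V
V = 42,473,650.79 m³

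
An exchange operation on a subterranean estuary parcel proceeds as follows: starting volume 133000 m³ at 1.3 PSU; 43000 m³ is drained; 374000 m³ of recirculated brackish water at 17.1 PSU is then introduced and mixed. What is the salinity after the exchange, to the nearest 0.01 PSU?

14.04 PSU

Remaining after removal: 90,000 m³ at 1.3 PSU (salt = 117,000)
After addition: salt = 117,000 + 374,000×17.1 = 6,512,400; volume = 464,000 m³
S = 6,512,400 / 464,000 = 14.0353 PSU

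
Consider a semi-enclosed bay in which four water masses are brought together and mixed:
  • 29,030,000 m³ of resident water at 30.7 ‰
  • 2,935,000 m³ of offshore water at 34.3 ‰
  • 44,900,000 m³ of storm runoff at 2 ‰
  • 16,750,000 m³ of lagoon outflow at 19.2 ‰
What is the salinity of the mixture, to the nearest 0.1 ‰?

15.0 ‰

Mass of salt is conserved:
salt = 29,030,000×30.7 + 2,935,000×34.3 + 44,900,000×2 + 16,750,000×19.2 = 891,221,000 + 100,670,500 + 89,800,000 + 321,600,000 = 1,403,291,500
volume = 29,030,000 + 2,935,000 + 44,900,000 + 16,750,000 = 93,615,000 m³
S = 1,403,291,500 / 93,615,000 = 14.99 ‰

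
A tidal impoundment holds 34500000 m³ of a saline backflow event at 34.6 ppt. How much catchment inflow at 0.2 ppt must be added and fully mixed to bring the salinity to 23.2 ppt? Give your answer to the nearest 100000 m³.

Salt balance: 34,500,000×34.6 + V×0.2 = (34,500,000+V)×23.2
1,193,700,000 + 0.2V = 800,400,000 + 23.2V
393,300,000 = 23V
V = 17,100,000 m³

17100000 m³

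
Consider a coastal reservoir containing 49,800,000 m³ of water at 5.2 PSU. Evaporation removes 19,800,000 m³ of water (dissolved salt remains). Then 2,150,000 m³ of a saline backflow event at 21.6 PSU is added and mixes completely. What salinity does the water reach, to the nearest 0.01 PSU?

After evaporation: salt = 49,800,000×5.2 = 258,960,000; volume = 49,800,000 − 19,800,000 = 30,000,000 m³
After mixing: salt = 258,960,000 + 2,150,000×21.6 = 305,400,000; volume = 30,000,000 + 2,150,000 = 32,150,000 m³
S = 305,400,000 / 32,150,000 = 9.4992 PSU

9.50 PSU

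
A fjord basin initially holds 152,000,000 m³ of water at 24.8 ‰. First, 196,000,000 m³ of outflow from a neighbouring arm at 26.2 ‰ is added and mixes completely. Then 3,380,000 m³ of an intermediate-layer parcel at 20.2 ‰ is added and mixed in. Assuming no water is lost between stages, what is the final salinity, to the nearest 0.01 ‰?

25.54 ‰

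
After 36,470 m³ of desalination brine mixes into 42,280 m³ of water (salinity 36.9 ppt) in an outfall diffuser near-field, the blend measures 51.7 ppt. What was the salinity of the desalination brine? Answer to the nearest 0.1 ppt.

68.9 ppt

Salt balance: 42,280×36.9 + 36,470×S = 78,750×51.7
1,560,132 + 36,470·S = 4,071,375
S = (4,071,375 − 1,560,132) / 36,470 = 68.8578 ppt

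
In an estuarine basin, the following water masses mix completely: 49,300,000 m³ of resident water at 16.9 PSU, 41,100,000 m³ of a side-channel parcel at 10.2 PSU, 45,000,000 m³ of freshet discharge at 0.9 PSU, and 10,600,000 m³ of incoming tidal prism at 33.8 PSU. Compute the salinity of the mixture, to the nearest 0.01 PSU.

By conservation of dissolved salt,
salt = 49,300,000×16.9 + 41,100,000×10.2 + 45,000,000×0.9 + 10,600,000×33.8 = 833,170,000 + 419,220,000 + 40,500,000 + 358,280,000 = 1,651,170,000
volume = 49,300,000 + 41,100,000 + 45,000,000 + 10,600,000 = 146,000,000 m³
S = 1,651,170,000 / 146,000,000 = 11.3094 PSU

11.31 PSU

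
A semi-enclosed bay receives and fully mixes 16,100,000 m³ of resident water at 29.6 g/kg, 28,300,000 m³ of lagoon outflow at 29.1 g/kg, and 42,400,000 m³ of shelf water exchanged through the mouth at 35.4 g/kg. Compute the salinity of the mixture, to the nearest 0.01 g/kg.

Total salt / total volume:
salt = 16,100,000×29.6 + 28,300,000×29.1 + 42,400,000×35.4 = 476,560,000 + 823,530,000 + 1,500,960,000 = 2,801,050,000
volume = 16,100,000 + 28,300,000 + 42,400,000 = 86,800,000 m³
S = 2,801,050,000 / 86,800,000 = 32.2702 g/kg

32.27 g/kg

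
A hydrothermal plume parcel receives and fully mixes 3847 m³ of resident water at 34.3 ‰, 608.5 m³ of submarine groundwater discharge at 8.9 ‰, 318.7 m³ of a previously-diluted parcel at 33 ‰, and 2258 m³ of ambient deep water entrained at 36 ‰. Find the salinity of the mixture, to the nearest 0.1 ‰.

Salt balance:
salt = 3,847×34.3 + 608.5×8.9 + 318.7×33 + 2,258×36 = 131,952.1 + 5,415.65 + 10,517.1 + 81,288 = 229,172.85
volume = 3,847 + 608.5 + 318.7 + 2,258 = 7,032.2 m³
S = 229,172.85 / 7,032.2 = 32.589 ‰

32.6 ‰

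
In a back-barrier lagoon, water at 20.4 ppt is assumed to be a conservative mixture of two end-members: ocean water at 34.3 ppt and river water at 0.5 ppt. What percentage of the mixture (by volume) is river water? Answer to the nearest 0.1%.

Let f be the freshwater fraction. Salt balance per unit volume:
f×0.5 + (1−f)×34.3 = 20.4
f = (34.3 − 20.4) / (34.3 − 0.5) = 13.9/33.8 = 0.4112

41.1%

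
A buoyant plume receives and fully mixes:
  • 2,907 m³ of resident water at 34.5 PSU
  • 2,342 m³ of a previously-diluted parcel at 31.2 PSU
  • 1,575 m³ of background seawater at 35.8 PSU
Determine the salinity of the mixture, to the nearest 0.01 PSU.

Salt balance:
salt = 2,907×34.5 + 2,342×31.2 + 1,575×35.8 = 100,291.5 + 73,070.4 + 56,385 = 229,746.9
volume = 2,907 + 2,342 + 1,575 = 6,824 m³
S = 229,746.9 / 6,824 = 33.6675 PSU

33.67 PSU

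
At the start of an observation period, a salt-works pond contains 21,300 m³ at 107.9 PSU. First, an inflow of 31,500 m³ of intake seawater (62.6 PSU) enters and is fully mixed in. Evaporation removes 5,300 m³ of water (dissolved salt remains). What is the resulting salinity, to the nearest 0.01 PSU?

After mixing: salt = 21,300×107.9 + 31,500×62.6 = 4,270,170; volume = 52,800 m³
After evaporation: salt unchanged = 4,270,170; volume = 52,800 − 5,300 = 47,500 m³
S = 4,270,170 / 47,500 = 89.8983 PSU

89.90 PSU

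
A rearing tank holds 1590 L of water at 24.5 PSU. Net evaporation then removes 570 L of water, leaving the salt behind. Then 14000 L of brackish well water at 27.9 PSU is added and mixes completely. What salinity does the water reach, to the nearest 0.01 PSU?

28.60 PSU

After evaporation: salt = 1,590×24.5 = 38,955; volume = 1,590 − 570 = 1,020 L
After mixing: salt = 38,955 + 14,000×27.9 = 429,555; volume = 1,020 + 14,000 = 15,020 L
S = 429,555 / 15,020 = 28.5989 PSU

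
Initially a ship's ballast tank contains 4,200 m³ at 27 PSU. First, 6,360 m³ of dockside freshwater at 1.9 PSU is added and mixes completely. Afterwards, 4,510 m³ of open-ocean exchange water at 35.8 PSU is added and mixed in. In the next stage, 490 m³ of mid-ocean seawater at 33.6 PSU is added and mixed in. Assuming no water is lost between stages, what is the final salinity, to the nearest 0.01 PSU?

Mass of salt is conserved:
Initial salt = 4,200×27 = 113,400
After stage 1: salt = 113,400 + 6,360×1.9 = 125,484; volume = 10,560 m³; S = 11.883 PSU
After stage 2: salt = 125,484 + 4,510×35.8 = 286,942; volume = 15,070 m³; S = 19.041 PSU
After stage 3: salt = 286,942 + 490×33.6 = 303,406; volume = 15,560 m³
S = 303,406 / 15,560 = 19.4991 PSU

19.50 PSU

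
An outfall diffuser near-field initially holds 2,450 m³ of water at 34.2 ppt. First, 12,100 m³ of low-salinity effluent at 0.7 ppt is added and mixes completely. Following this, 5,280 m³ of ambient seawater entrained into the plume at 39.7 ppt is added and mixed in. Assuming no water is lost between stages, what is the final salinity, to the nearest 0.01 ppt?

15.22 ppt

Mass of salt is conserved:
Initial salt = 2,450×34.2 = 83,790
After stage 1: salt = 83,790 + 12,100×0.7 = 92,260; volume = 14,550 m³; S = 6.341 ppt
After stage 2: salt = 92,260 + 5,280×39.7 = 301,876; volume = 19,830 m³
S = 301,876 / 19,830 = 15.2232 ppt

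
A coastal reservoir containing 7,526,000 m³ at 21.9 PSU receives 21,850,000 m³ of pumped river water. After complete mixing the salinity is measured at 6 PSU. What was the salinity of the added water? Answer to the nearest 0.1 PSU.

0.5 PSU

Salt balance: 7,526,000×21.9 + 21,850,000×S = 29,376,000×6
164,819,400 + 21,850,000·S = 176,256,000
S = (176,256,000 − 164,819,400) / 21,850,000 = 0.5234 PSU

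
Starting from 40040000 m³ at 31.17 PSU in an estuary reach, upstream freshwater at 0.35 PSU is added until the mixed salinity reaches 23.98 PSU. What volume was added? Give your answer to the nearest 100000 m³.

12200000 m³

Salt balance: 40,040,000×31.17 + V×0.35 = (40,040,000+V)×23.98
1,248,046,800 + 0.35V = 960,159,200 + 23.98V
287,887,600 = 23.63V
V = 12,183,140.08 m³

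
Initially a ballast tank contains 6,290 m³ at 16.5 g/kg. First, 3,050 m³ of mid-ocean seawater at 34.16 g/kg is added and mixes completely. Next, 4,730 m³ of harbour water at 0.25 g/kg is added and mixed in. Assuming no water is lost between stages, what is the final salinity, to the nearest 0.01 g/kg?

By conservation of dissolved salt,
Initial salt = 6,290×16.5 = 103,785
After stage 1: salt = 103,785 + 3,050×34.16 = 207,973; volume = 9,340 m³; S = 22.267 g/kg
After stage 2: salt = 207,973 + 4,730×0.25 = 209,155.5; volume = 14,070 m³
S = 209,155.5 / 14,070 = 14.8654 g/kg

14.87 g/kg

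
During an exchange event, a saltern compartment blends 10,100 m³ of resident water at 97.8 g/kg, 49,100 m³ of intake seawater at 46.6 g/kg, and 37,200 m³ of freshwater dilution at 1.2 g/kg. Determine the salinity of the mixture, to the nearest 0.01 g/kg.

Total salt / total volume:
salt = 10,100×97.8 + 49,100×46.6 + 37,200×1.2 = 987,780 + 2,288,060 + 44,640 = 3,320,480
volume = 10,100 + 49,100 + 37,200 = 96,400 m³
S = 3,320,480 / 96,400 = 34.4448 g/kg

34.44 g/kg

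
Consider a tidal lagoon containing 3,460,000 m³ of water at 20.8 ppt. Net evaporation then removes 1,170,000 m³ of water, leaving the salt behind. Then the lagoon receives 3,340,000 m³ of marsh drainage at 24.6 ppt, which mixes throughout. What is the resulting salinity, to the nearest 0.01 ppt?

27.38 ppt

After evaporation: salt = 3,460,000×20.8 = 71,968,000; volume = 3,460,000 − 1,170,000 = 2,290,000 m³
After mixing: salt = 71,968,000 + 3,340,000×24.6 = 154,132,000; volume = 2,290,000 + 3,340,000 = 5,630,000 m³
S = 154,132,000 / 5,630,000 = 27.3769 ppt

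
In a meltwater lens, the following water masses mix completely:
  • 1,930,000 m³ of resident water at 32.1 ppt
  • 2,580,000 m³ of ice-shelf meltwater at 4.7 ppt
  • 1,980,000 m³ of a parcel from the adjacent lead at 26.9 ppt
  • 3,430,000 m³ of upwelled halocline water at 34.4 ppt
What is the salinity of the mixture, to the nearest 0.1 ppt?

24.7 ppt

Mass of salt is conserved:
salt = 1,930,000×32.1 + 2,580,000×4.7 + 1,980,000×26.9 + 3,430,000×34.4 = 61,953,000 + 12,126,000 + 53,262,000 + 117,992,000 = 245,333,000
volume = 1,930,000 + 2,580,000 + 1,980,000 + 3,430,000 = 9,920,000 m³
S = 245,333,000 / 9,920,000 = 24.731 ppt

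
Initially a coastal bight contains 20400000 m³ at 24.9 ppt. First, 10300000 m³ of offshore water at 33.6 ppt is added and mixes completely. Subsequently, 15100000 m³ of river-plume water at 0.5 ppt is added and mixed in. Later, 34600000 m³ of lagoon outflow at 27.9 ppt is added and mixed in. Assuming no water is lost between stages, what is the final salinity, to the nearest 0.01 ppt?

Weighted by volume,
Initial salt = 20,400,000×24.9 = 507,960,000
After stage 1: salt = 507,960,000 + 10,300,000×33.6 = 854,040,000; volume = 30,700,000 m³; S = 27.819 ppt
After stage 2: salt = 854,040,000 + 15,100,000×0.5 = 861,590,000; volume = 45,800,000 m³; S = 18.812 ppt
After stage 3: salt = 861,590,000 + 34,600,000×27.9 = 1,826,930,000; volume = 80,400,000 m³
S = 1,826,930,000 / 80,400,000 = 22.723 ppt

22.72 ppt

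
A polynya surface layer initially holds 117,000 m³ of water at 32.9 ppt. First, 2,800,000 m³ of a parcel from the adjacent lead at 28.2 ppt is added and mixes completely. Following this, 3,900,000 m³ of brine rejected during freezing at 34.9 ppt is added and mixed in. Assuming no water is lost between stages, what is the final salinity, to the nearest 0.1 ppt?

Conserving salt mass:
Initial salt = 117,000×32.9 = 3,849,300
After stage 1: salt = 3,849,300 + 2,800,000×28.2 = 82,809,300; volume = 2,917,000 m³; S = 28.389 ppt
After stage 2: salt = 82,809,300 + 3,900,000×34.9 = 218,919,300; volume = 6,817,000 m³
S = 218,919,300 / 6,817,000 = 32.1137 ppt

32.1 ppt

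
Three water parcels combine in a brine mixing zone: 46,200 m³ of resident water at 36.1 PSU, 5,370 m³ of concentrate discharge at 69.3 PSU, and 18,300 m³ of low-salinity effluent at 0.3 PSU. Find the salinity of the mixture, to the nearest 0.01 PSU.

Total salt / total volume:
salt = 46,200×36.1 + 5,370×69.3 + 18,300×0.3 = 1,667,820 + 372,141 + 5,490 = 2,045,451
volume = 46,200 + 5,370 + 18,300 = 69,870 m³
S = 2,045,451 / 69,870 = 29.2751 PSU

29.28 PSU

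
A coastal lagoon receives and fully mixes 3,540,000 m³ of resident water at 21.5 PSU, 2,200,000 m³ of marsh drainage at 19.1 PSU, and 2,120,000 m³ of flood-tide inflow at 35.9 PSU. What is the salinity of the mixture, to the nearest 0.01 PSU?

24.71 PSU

By conservation of dissolved salt,
salt = 3,540,000×21.5 + 2,200,000×19.1 + 2,120,000×35.9 = 76,110,000 + 42,020,000 + 76,108,000 = 194,238,000
volume = 3,540,000 + 2,200,000 + 2,120,000 = 7,860,000 m³
S = 194,238,000 / 7,860,000 = 24.7122 PSU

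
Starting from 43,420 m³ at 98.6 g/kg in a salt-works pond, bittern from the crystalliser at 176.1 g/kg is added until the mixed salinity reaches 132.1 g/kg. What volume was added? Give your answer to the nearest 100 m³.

33100 m³

Salt balance: 43,420×98.6 + V×176.1 = (43,420+V)×132.1
4,281,212 + 176.1V = 5,735,782 + 132.1V
1,454,570 = 44V
V = 33,058.41 m³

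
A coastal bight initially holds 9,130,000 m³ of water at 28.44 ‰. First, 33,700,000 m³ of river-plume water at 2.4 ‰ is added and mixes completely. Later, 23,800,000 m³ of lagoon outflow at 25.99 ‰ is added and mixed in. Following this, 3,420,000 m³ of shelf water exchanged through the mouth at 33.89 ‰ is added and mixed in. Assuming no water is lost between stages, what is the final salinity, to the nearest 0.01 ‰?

15.35 ‰

Total salt / total volume:
Initial salt = 9,130,000×28.44 = 259,657,200
After stage 1: salt = 259,657,200 + 33,700,000×2.4 = 340,537,200; volume = 42,830,000 m³; S = 7.951 ‰
After stage 2: salt = 340,537,200 + 23,800,000×25.99 = 959,099,200; volume = 66,630,000 m³; S = 14.394 ‰
After stage 3: salt = 959,099,200 + 3,420,000×33.89 = 1,075,003,000; volume = 70,050,000 m³
S = 1,075,003,000 / 70,050,000 = 15.3462 ‰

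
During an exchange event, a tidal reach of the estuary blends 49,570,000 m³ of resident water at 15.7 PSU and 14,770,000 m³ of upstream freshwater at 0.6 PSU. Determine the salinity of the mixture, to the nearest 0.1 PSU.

Total salt / total volume:
salt = 49,570,000×15.7 + 14,770,000×0.6 = 778,249,000 + 8,862,000 = 787,111,000
volume = 49,570,000 + 14,770,000 = 64,340,000 m³
S = 787,111,000 / 64,340,000 = 12.234 PSU

12.2 PSU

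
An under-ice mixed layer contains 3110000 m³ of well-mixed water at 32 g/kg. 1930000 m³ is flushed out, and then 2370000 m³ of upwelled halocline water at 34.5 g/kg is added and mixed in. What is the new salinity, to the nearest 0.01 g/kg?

33.67 g/kg

Remaining after removal: 1,180,000 m³ at 32 g/kg (salt = 37,760,000)
After addition: salt = 37,760,000 + 2,370,000×34.5 = 119,525,000; volume = 3,550,000 m³
S = 119,525,000 / 3,550,000 = 33.669 g/kg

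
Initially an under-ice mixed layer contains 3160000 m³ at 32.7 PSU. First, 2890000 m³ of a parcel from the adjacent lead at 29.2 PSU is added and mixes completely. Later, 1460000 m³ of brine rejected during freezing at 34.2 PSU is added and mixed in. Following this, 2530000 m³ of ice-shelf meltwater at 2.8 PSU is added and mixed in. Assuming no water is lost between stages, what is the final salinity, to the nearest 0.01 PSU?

24.38 PSU

Salt balance:
Initial salt = 3,160,000×32.7 = 103,332,000
After stage 1: salt = 103,332,000 + 2,890,000×29.2 = 187,720,000; volume = 6,050,000 m³; S = 31.028 PSU
After stage 2: salt = 187,720,000 + 1,460,000×34.2 = 237,652,000; volume = 7,510,000 m³; S = 31.645 PSU
After stage 3: salt = 237,652,000 + 2,530,000×2.8 = 244,736,000; volume = 10,040,000 m³
S = 244,736,000 / 10,040,000 = 24.3761 PSU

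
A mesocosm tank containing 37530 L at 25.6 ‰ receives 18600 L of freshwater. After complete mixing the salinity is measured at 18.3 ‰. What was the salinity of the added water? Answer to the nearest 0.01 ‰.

Salt balance: 37,530×25.6 + 18,600×S = 56,130×18.3
960,768 + 18,600·S = 1,027,179
S = (1,027,179 − 960,768) / 18,600 = 3.5705 ‰

3.57 ‰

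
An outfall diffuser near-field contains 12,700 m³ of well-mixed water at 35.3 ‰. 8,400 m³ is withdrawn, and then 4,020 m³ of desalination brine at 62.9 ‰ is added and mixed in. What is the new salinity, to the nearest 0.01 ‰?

48.64 ‰

Remaining after removal: 4,300 m³ at 35.3 ‰ (salt = 151,790)
After addition: salt = 151,790 + 4,020×62.9 = 404,648; volume = 8,320 m³
S = 404,648 / 8,320 = 48.6356 ‰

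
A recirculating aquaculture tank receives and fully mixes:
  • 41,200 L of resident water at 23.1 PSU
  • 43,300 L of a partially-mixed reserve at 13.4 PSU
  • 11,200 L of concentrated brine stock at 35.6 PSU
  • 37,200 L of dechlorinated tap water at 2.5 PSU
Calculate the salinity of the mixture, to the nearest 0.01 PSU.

15.23 PSU

Conserving salt mass:
salt = 41,200×23.1 + 43,300×13.4 + 11,200×35.6 + 37,200×2.5 = 951,720 + 580,220 + 398,720 + 93,000 = 2,023,660
volume = 41,200 + 43,300 + 11,200 + 37,200 = 132,900 L
S = 2,023,660 / 132,900 = 15.2269 PSU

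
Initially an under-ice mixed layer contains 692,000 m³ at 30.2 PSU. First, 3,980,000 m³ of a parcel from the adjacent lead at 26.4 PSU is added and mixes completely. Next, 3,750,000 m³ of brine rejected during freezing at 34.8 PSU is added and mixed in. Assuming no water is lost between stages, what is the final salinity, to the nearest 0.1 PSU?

30.5 PSU

Mass of salt is conserved:
Initial salt = 692,000×30.2 = 20,898,400
After stage 1: salt = 20,898,400 + 3,980,000×26.4 = 125,970,400; volume = 4,672,000 m³; S = 26.963 PSU
After stage 2: salt = 125,970,400 + 3,750,000×34.8 = 256,470,400; volume = 8,422,000 m³
S = 256,470,400 / 8,422,000 = 30.4524 PSU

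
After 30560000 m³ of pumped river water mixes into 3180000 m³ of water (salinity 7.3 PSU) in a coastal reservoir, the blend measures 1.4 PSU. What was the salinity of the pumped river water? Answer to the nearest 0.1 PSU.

Salt balance: 3,180,000×7.3 + 30,560,000×S = 33,740,000×1.4
23,214,000 + 30,560,000·S = 47,236,000
S = (47,236,000 − 23,214,000) / 30,560,000 = 0.7861 PSU

0.8 PSU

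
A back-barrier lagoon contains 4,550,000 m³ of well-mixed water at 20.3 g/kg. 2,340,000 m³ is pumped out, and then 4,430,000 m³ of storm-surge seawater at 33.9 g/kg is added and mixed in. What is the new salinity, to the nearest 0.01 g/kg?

29.37 g/kg

Remaining after removal: 2,210,000 m³ at 20.3 g/kg (salt = 44,863,000)
After addition: salt = 44,863,000 + 4,430,000×33.9 = 195,040,000; volume = 6,640,000 m³
S = 195,040,000 / 6,640,000 = 29.3735 g/kg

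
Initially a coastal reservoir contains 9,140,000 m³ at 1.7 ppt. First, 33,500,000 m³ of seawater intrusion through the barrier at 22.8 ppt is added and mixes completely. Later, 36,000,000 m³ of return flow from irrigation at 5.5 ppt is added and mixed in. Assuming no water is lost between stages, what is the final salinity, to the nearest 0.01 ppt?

Mass of salt is conserved:
Initial salt = 9,140,000×1.7 = 15,538,000
After stage 1: salt = 15,538,000 + 33,500,000×22.8 = 779,338,000; volume = 42,640,000 m³; S = 18.277 ppt
After stage 2: salt = 779,338,000 + 36,000,000×5.5 = 977,338,000; volume = 78,640,000 m³
S = 977,338,000 / 78,640,000 = 12.428 ppt

12.43 ppt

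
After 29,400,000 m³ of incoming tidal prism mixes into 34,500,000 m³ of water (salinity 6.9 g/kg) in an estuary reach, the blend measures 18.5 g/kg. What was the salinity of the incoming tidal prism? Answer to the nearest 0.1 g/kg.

Salt balance: 34,500,000×6.9 + 29,400,000×S = 63,900,000×18.5
238,050,000 + 29,400,000·S = 1,182,150,000
S = (1,182,150,000 − 238,050,000) / 29,400,000 = 32.1122 g/kg

32.1 g/kg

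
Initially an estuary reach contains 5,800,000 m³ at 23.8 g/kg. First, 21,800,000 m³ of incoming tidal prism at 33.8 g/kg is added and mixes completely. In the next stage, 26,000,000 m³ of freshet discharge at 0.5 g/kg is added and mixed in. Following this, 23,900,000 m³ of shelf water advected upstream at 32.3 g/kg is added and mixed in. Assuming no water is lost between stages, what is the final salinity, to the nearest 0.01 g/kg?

21.42 g/kg

Salt balance:
Initial salt = 5,800,000×23.8 = 138,040,000
After stage 1: salt = 138,040,000 + 21,800,000×33.8 = 874,880,000; volume = 27,600,000 m³; S = 31.699 g/kg
After stage 2: salt = 874,880,000 + 26,000,000×0.5 = 887,880,000; volume = 53,600,000 m³; S = 16.565 g/kg
After stage 3: salt = 887,880,000 + 23,900,000×32.3 = 1,659,850,000; volume = 77,500,000 m³
S = 1,659,850,000 / 77,500,000 = 21.4174 g/kg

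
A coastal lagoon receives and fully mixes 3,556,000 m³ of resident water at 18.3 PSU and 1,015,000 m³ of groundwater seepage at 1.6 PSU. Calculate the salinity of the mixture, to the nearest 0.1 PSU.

14.6 PSU

Weighted by volume,
salt = 3,556,000×18.3 + 1,015,000×1.6 = 65,074,800 + 1,624,000 = 66,698,800
volume = 3,556,000 + 1,015,000 = 4,571,000 m³
S = 66,698,800 / 4,571,000 = 14.592 PSU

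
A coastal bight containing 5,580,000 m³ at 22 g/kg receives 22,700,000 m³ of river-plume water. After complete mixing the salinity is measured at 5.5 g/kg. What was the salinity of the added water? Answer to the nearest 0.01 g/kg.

1.44 g/kg

Salt balance: 5,580,000×22 + 22,700,000×S = 28,280,000×5.5
122,760,000 + 22,700,000·S = 155,540,000
S = (155,540,000 − 122,760,000) / 22,700,000 = 1.4441 g/kg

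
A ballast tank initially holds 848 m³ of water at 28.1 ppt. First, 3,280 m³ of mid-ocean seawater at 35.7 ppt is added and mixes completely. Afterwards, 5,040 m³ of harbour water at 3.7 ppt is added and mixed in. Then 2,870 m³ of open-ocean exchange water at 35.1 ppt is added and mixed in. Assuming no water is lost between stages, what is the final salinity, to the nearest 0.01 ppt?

21.62 ppt

Weighted by volume,
Initial salt = 848×28.1 = 23,828.8
After stage 1: salt = 23,828.8 + 3,280×35.7 = 140,924.8; volume = 4,128 m³; S = 34.139 ppt
After stage 2: salt = 140,924.8 + 5,040×3.7 = 159,572.8; volume = 9,168 m³; S = 17.405 ppt
After stage 3: salt = 159,572.8 + 2,870×35.1 = 260,309.8; volume = 12,038 m³
S = 260,309.8 / 12,038 = 21.624 ppt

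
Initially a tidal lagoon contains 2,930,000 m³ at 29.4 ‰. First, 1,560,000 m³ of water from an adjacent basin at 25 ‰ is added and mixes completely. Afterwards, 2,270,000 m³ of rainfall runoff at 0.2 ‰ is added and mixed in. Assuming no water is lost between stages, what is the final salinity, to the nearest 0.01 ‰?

18.58 ‰

By conservation of dissolved salt,
Initial salt = 2,930,000×29.4 = 86,142,000
After stage 1: salt = 86,142,000 + 1,560,000×25 = 125,142,000; volume = 4,490,000 m³; S = 27.871 ‰
After stage 2: salt = 125,142,000 + 2,270,000×0.2 = 125,596,000; volume = 6,760,000 m³
S = 125,596,000 / 6,760,000 = 18.5793 ‰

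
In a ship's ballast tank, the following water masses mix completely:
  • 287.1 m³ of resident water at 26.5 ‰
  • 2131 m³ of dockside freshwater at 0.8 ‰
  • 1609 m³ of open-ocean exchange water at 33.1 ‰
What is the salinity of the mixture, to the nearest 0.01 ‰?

15.54 ‰

Total salt / total volume:
salt = 287.1×26.5 + 2,131×0.8 + 1,609×33.1 = 7,608.15 + 1,704.8 + 53,257.9 = 62,570.85
volume = 287.1 + 2,131 + 1,609 = 4,027.1 m³
S = 62,570.85 / 4,027.1 = 15.5374 ‰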